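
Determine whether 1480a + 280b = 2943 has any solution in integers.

gcd(1480, 280) = 40  (1480 = 5*280 + 80, 280 = 3*80 + 40, 80 = 2*40).
40 does not divide 2943 (remainder 23), so no integer solutions.

no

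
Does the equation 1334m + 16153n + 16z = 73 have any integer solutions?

yes

gcd(16153, 1334):
  16153 = 12*1334 + 145
  1334 = 9*145 + 29
  145 = 5*29
so gcd(16153, 1334) = 29.
gcd(29, 16) = 1.
1 divides 73, so integer solutions exist.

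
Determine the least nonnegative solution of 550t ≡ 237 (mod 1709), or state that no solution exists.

gcd(1709, 550):
  1709 = 3·550 + 59
  550 = 9·59 + 19
  59 = 3·19 + 2
  19 = 9·2 + 1
  2 = 2·1
so gcd(1709, 550) = 1.
1 divides 237, so solutions exist.
Back-substitute for Bézout coefficients:
  1 = 19 - 9·2
  ... = 550·(811) + 1709·(-261)
So 550·(811) ≡ 1 (mod 1709); multiply by 237: t ≡ 192207 (mod 1709).
Smallest nonnegative: t = 192207 mod 1709 = 799.

799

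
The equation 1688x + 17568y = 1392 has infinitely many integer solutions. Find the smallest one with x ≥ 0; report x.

gcd(17568, 1688):
  17568 = 10×1688 + 688
  1688 = 2×688 + 312
  688 = 2×312 + 64
  312 = 4×64 + 56
  64 = 1×56 + 8
  56 = 7×8
so gcd(17568, 1688) = 8.
8 divides 1392, so solutions exist.
Back-substitute for Bézout coefficients:
  8 = 64 - 1×56
  ... = 1688×(-281) + 17568×(27)
Scale by 1392/8 = 174: (x₀, y₀) = (-48894, 4698).
General solution: x = -48894 + 2196t, y = 4698 - 211t for integer t.
x ≥ 0: smallest is -48894 mod 2196 = 1614 (at t = 23), with y = -155.

1614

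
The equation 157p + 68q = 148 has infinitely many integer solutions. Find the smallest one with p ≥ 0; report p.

20

gcd(157, 68):
  157 = 2×68 + 21
  68 = 3×21 + 5
  21 = 4×5 + 1
  5 = 5×1
so gcd(157, 68) = 1.
1 divides 148, so solutions exist.
Back-substitute for Bézout coefficients:
  1 = 21 - 4×5
  ... = 157×(13) + 68×(-30)
Scale by 148/1 = 148: (p₀, q₀) = (1924, -4440).
General solution: p = 1924 + 68t, q = -4440 - 157t for integer t.
p ≥ 0: smallest is 1924 mod 68 = 20 (at t = -28), with q = -44.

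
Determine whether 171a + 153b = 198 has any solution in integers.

yes

gcd(171, 153) = 9  (171 = 1*153 + 18, 153 = 8*18 + 9, 18 = 2*9).
9 divides 198, so integer solutions exist.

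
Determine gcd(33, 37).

1

gcd(37, 33):
  37 = 1×33 + 4
  33 = 8×4 + 1
  4 = 4×1
so gcd(37, 33) = 1.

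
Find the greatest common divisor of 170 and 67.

gcd(170, 67):
  170 = 2·67 + 36
  67 = 1·36 + 31
  36 = 1·31 + 5
  31 = 6·5 + 1
  5 = 5·1
so gcd(170, 67) = 1.

1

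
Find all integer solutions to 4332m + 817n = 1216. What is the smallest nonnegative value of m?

38

gcd(4332, 817):
  4332 = 5·817 + 247
  817 = 3·247 + 76
  247 = 3·76 + 19
  76 = 4·19
so gcd(4332, 817) = 19.
19 divides 1216, so solutions exist.
Back-substitute for Bézout coefficients:
  19 = 247 - 3·76
  ... = 4332·(10) + 817·(-53)
Scale by 1216/19 = 64: (m₀, n₀) = (640, -3392).
General solution: m = 640 + 43t, n = -3392 - 228t for integer t.
m ≥ 0: smallest is 640 mod 43 = 38 (at t = -14), with n = -200.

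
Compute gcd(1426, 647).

gcd(1426, 647):
  1426 = 2*647 + 132
  647 = 4*132 + 119
  132 = 1*119 + 13
  119 = 9*13 + 2
  13 = 6*2 + 1
  2 = 2*1
so gcd(1426, 647) = 1.

1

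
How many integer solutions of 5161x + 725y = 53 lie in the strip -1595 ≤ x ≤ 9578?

gcd(5161, 725) = 1.
By Bézout, 5161×(-59) + 725×(420) = 1.
Particular solution: (498, -3545).
General solution: x = 498 + 725t, y = -3545 - 5161t for integer t.
-1595 ≤ 498 + 725t ≤ 9578 gives t ∈ [-2, 12], which is 15 values.

15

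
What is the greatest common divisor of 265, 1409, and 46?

gcd(1409, 265) = 1  (1409 = 5·265 + 84, 265 = 3·84 + 13, 84 = 6·13 + 6, 13 = 2·6 + 1, 6 = 6·1).
gcd(1, 46) = 1.

1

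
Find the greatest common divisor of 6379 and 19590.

gcd(19590, 6379) = 1  (19590 = 3×6379 + 453, 6379 = 14×453 + 37, 453 = 12×37 + 9, 37 = 4×9 + 1, 9 = 9×1).

1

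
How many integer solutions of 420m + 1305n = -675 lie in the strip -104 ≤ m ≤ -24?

gcd(1305, 420):
  1305 = 3·420 + 45
  420 = 9·45 + 15
  45 = 3·15
so gcd(1305, 420) = 15.
Back-substitute for Bézout coefficients:
  15 = 420 - 9·45
  ... = 420·(28) + 1305·(-9)
Scale by -45: particular solution (-1260, 405); reduce m mod 87: (45, -15).
General solution: m = 45 + 87t, n = -15 - 28t for integer t.
-104 ≤ 45 + 87t ≤ -24 gives t ∈ [-1, -1], which is 1 value.

1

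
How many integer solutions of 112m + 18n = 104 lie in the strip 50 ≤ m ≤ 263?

gcd(112, 18) = 2  (112 = 6*18 + 4, 18 = 4*4 + 2, 4 = 2*2).
Back-substituting, 112*(-4) + 18*(25) = 2.
Scale by 52: particular solution (-208, 1300); reduce m mod 9: (8, -44).
General solution: m = 8 + 9t, n = -44 - 56t for integer t.
50 ≤ 8 + 9t ≤ 263 gives t ∈ [5, 28], which is 24 values.

24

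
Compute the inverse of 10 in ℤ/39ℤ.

4

gcd(39, 10) = 1  (39 = 3×10 + 9, 10 = 1×9 + 1, 9 = 9×1).
Back-substituting, 10×(4) + 39×(-1) = 1.
So 10×4 ≡ 1 (mod 39), and 4 mod 39 = 4.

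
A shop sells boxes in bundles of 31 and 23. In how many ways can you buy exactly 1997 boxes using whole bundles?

3

Need nonnegative integers with 31j + 23k = 1997.
gcd(31, 23) = 1, and 31·(3) + 23·(-4) = 1.
So (j₀, k₀) = (5991, -7988); general j = 5991 + 23t, k = -7988 - 31t.
j ≥ 0 ⇒ t ≥ -260; k ≥ 0 ⇒ t ≤ -258. That's 3 values of t.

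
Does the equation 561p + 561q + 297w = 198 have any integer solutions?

yes

gcd(561, 561) = 561  (561 = 1·561).
gcd(561, 297) = 33.
33 divides 198, so integer solutions exist.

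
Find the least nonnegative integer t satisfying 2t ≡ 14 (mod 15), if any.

gcd(15, 2) = 1.
1 divides 14, so solutions exist.
By Bézout, 2*(-7) + 15*(1) = 1.
So 2*(-7) ≡ 1 (mod 15); multiply by 14: t ≡ -98 (mod 15).
Smallest nonnegative: t = -98 mod 15 = 7.

7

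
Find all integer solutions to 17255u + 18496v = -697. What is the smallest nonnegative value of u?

gcd(18496, 17255) = 17  (18496 = 1*17255 + 1241, 17255 = 13*1241 + 1122, 1241 = 1*1122 + 119, 1122 = 9*119 + 51, 119 = 2*51 + 17, 51 = 3*17).
17 divides -697, so solutions exist.
Back-substituting, 17255*(-313) + 18496*(292) = 17.
Scale by -697/17 = -41: (u₀, v₀) = (12833, -11972).
General solution: u = 12833 + 1088t, v = -11972 - 1015t for integer t.
u ≥ 0: smallest is 12833 mod 1088 = 865 (at t = -11), with v = -807.

865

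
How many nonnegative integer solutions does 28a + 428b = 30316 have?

10

gcd(428, 28) = 4  (428 = 15×28 + 8, 28 = 3×8 + 4, 8 = 2×4).
Back-substituting, 28×(46) + 428×(-3) = 4.
Scale by 7579: one solution is (348634, -22737). Reduce a mod 107: (28, 69).
General: a = 28 + 107t, b = 69 - 7t.
a ≥ 0 ⇒ t ≥ 0; b ≥ 0 ⇒ t ≤ 9. So t ∈ [0, 9]: 10 solutions.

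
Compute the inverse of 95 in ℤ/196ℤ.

gcd(196, 95) = 1.
By Bézout, 95*(-33) + 196*(16) = 1.
So 95*-33 ≡ 1 (mod 196), and -33 mod 196 = 163.

163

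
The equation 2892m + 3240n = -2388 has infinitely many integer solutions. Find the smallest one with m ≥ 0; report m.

gcd(3240, 2892):
  3240 = 1*2892 + 348
  2892 = 8*348 + 108
  348 = 3*108 + 24
  108 = 4*24 + 12
  24 = 2*12
so gcd(3240, 2892) = 12.
12 divides -2388, so solutions exist.
Back-substitute for Bézout coefficients:
  12 = 108 - 4*24
  ... = 2892*(121) + 3240*(-108)
Scale by -2388/12 = -199: (m₀, n₀) = (-24079, 21492).
General solution: m = -24079 + 270t, n = 21492 - 241t for integer t.
m ≥ 0: smallest is -24079 mod 270 = 221 (at t = 90), with n = -198.

221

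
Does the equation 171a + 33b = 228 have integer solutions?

gcd(171, 33) = 3.
3 divides 228, so integer solutions exist.

yes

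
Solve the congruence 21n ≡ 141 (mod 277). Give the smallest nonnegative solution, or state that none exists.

gcd(277, 21) = 1.
1 divides 141, so solutions exist.
By Bézout, 21*(66) + 277*(-5) = 1.
So 21*(66) ≡ 1 (mod 277); multiply by 141: n ≡ 9306 (mod 277).
Smallest nonnegative: n = 9306 mod 277 = 165.

165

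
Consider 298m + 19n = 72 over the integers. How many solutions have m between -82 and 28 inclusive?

gcd(298, 19) = 1.
By Bézout, 298*(3) + 19*(-47) = 1.
Particular solution: (7, -106).
General solution: m = 7 + 19t, n = -106 - 298t for integer t.
-82 ≤ 7 + 19t ≤ 28 gives t ∈ [-4, 1], which is 6 values.

6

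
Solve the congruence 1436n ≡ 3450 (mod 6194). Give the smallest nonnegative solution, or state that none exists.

2034

gcd(6194, 1436) = 2.
2 divides 3450, so solutions exist.
By Bézout, 1436*(-936) + 6194*(217) = 2.
So 1436*(-936) ≡ 2 (mod 6194); multiply by 1725: n ≡ -1614600 (mod 3097).
Smallest nonnegative: n = -1614600 mod 3097 = 2034.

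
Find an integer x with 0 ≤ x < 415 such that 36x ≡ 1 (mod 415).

gcd(415, 36):
  415 = 11*36 + 19
  36 = 1*19 + 17
  19 = 1*17 + 2
  17 = 8*2 + 1
  2 = 2*1
so gcd(415, 36) = 1.
Back-substitute for Bézout coefficients:
  1 = 17 - 8*2
  ... = 36*(196) + 415*(-17)
So 36*196 ≡ 1 (mod 415), and 196 mod 415 = 196.

196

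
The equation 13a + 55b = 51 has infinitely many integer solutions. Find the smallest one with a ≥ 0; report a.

gcd(55, 13) = 1.
1 divides 51, so solutions exist.
By Bézout, 13·(17) + 55·(-4) = 1.
Scale by 51/1 = 51: (a₀, b₀) = (867, -204).
General solution: a = 867 + 55t, b = -204 - 13t for integer t.
a ≥ 0: smallest is 867 mod 55 = 42 (at t = -15), with b = -9.

42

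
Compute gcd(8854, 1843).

19

gcd(8854, 1843):
  8854 = 4*1843 + 1482
  1843 = 1*1482 + 361
  1482 = 4*361 + 38
  361 = 9*38 + 19
  38 = 2*19
so gcd(8854, 1843) = 19.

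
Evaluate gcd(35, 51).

1

gcd(51, 35) = 1  (51 = 1·35 + 16, 35 = 2·16 + 3, 16 = 5·3 + 1, 3 = 3·1).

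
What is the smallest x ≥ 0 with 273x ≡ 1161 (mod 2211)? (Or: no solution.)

gcd(2211, 273) = 3.
3 divides 1161, so solutions exist.
By Bézout, 273*(81) + 2211*(-10) = 3.
So 273*(81) ≡ 3 (mod 2211); multiply by 387: x ≡ 31347 (mod 737).
Smallest nonnegative: x = 31347 mod 737 = 393.

393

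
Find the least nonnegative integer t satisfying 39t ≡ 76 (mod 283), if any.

60

gcd(283, 39) = 1.
1 divides 76, so solutions exist.
By Bézout, 39*(-29) + 283*(4) = 1.
So 39*(-29) ≡ 1 (mod 283); multiply by 76: t ≡ -2204 (mod 283).
Smallest nonnegative: t = -2204 mod 283 = 60.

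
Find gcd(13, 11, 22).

gcd(13, 11) = 1.
gcd(1, 22) = 1.

1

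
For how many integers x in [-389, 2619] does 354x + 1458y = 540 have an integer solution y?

gcd(1458, 354) = 6  (1458 = 4·354 + 42, 354 = 8·42 + 18, 42 = 2·18 + 6, 18 = 3·6).
Back-substituting, 354·(-70) + 1458·(17) = 6.
Scale by 90: particular solution (-6300, 1530); reduce x mod 243: (18, -4).
General solution: x = 18 + 243t, y = -4 - 59t for integer t.
-389 ≤ 18 + 243t ≤ 2619 gives t ∈ [-1, 10], which is 12 values.

12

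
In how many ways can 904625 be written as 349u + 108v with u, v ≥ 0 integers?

gcd(349, 108) = 1.
By Bézout, 349*(13) + 108*(-42) = 1.
One solution: (5, 8360).
General: u = 5 + 108t, v = 8360 - 349t.
u ≥ 0 ⇒ t ≥ 0; v ≥ 0 ⇒ t ≤ 23. So t ∈ [0, 23]: 24 solutions.

24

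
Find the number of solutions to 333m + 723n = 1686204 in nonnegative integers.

21

gcd(723, 333) = 3.
By Bézout, 333*(76) + 723*(-35) = 3.
One solution: (159, 2259).
General: m = 159 + 241t, n = 2259 - 111t.
m ≥ 0 ⇒ t ≥ 0; n ≥ 0 ⇒ t ≤ 20. So t ∈ [0, 20]: 21 solutions.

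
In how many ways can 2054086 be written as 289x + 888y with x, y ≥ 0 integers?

8

gcd(888, 289):
  888 = 3·289 + 21
  289 = 13·21 + 16
  21 = 1·16 + 5
  16 = 3·5 + 1
  5 = 5·1
so gcd(888, 289) = 1.
Back-substitute for Bézout coefficients:
  1 = 16 - 3·5
  ... = 289·(169) + 888·(-55)
Scale by 2054086: one solution is (347140534, -112974730). Reduce x mod 888: (22, 2306).
General: x = 22 + 888t, y = 2306 - 289t.
x ≥ 0 ⇒ t ≥ 0; y ≥ 0 ⇒ t ≤ 7. So t ∈ [0, 7]: 8 solutions.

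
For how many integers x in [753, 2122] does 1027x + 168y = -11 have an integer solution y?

gcd(1027, 168):
  1027 = 6·168 + 19
  168 = 8·19 + 16
  19 = 1·16 + 3
  16 = 5·3 + 1
  3 = 3·1
so gcd(1027, 168) = 1.
Back-substitute for Bézout coefficients:
  1 = 16 - 5·3
  ... = 1027·(-53) + 168·(324)
Scale by -11: particular solution (583, -3564); reduce x mod 168: (79, -483).
General solution: x = 79 + 168t, y = -483 - 1027t for integer t.
753 ≤ 79 + 168t ≤ 2122 gives t ∈ [5, 12], which is 8 values.

8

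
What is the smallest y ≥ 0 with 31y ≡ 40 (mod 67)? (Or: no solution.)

51

gcd(67, 31) = 1.
1 divides 40, so solutions exist.
By Bézout, 31*(13) + 67*(-6) = 1.
So 31*(13) ≡ 1 (mod 67); multiply by 40: y ≡ 520 (mod 67).
Smallest nonnegative: y = 520 mod 67 = 51.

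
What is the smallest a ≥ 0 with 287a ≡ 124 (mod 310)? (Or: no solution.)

gcd(310, 287) = 1.
1 divides 124, so solutions exist.
By Bézout, 287*(-27) + 310*(25) = 1.
So 287*(-27) ≡ 1 (mod 310); multiply by 124: a ≡ -3348 (mod 310).
Smallest nonnegative: a = -3348 mod 310 = 62.

62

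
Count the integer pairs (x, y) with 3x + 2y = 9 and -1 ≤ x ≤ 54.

gcd(3, 2) = 1  (3 = 1·2 + 1, 2 = 2·1).
Back-substituting, 3·(1) + 2·(-1) = 1.
Scale by 9: particular solution (9, -9); reduce x mod 2: (1, 3).
General solution: x = 1 + 2t, y = 3 - 3t for integer t.
-1 ≤ 1 + 2t ≤ 54 gives t ∈ [-1, 26], which is 28 values.

28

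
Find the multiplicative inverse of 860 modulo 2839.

gcd(2839, 860):
  2839 = 3·860 + 259
  860 = 3·259 + 83
  259 = 3·83 + 10
  83 = 8·10 + 3
  10 = 3·3 + 1
  3 = 3·1
so gcd(2839, 860) = 1.
Back-substitute for Bézout coefficients:
  1 = 10 - 3·3
  ... = 860·(-855) + 2839·(259)
So 860·-855 ≡ 1 (mod 2839), and -855 mod 2839 = 1984.

1984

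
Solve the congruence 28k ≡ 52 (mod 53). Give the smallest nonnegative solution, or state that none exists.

17

gcd(53, 28):
  53 = 1·28 + 25
  28 = 1·25 + 3
  25 = 8·3 + 1
  3 = 3·1
so gcd(53, 28) = 1.
1 divides 52, so solutions exist.
Back-substitute for Bézout coefficients:
  1 = 25 - 8·3
  ... = 28·(-17) + 53·(9)
So 28·(-17) ≡ 1 (mod 53); multiply by 52: k ≡ -884 (mod 53).
Smallest nonnegative: k = -884 mod 53 = 17.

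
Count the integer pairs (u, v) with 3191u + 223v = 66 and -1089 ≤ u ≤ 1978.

gcd(3191, 223):
  3191 = 14×223 + 69
  223 = 3×69 + 16
  69 = 4×16 + 5
  16 = 3×5 + 1
  5 = 5×1
so gcd(3191, 223) = 1.
Back-substitute for Bézout coefficients:
  1 = 16 - 3×5
  ... = 3191×(-42) + 223×(601)
Scale by 66: particular solution (-2772, 39666); reduce u mod 223: (127, -1817).
General solution: u = 127 + 223t, v = -1817 - 3191t for integer t.
-1089 ≤ 127 + 223t ≤ 1978 gives t ∈ [-5, 8], which is 14 values.

14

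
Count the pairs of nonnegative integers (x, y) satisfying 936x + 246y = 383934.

gcd(936, 246) = 6.
By Bézout, 936×(5) + 246×(-19) = 6.
One solution: (22, 1477).
General: x = 22 + 41t, y = 1477 - 156t.
x ≥ 0 ⇒ t ≥ 0; y ≥ 0 ⇒ t ≤ 9. So t ∈ [0, 9]: 10 solutions.

10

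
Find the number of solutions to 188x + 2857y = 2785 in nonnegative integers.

0

gcd(2857, 188) = 1.
By Bézout, 188·(-927) + 2857·(61) = 1.
One solution: (1033, -67).
General: x = 1033 + 2857t, y = -67 - 188t.
x ≥ 0 ⇒ t ≥ 0; y ≥ 0 ⇒ t ≤ -1. So t ∈ [0, -1]: 0 solutions.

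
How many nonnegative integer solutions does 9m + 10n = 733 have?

8

gcd(10, 9):
  10 = 1×9 + 1
  9 = 9×1
so gcd(10, 9) = 1.
Back-substitute for Bézout coefficients:
  1 = 10 - 1×9
  ... = 9×(-1) + 10×(1)
Scale by 733: one solution is (-733, 733). Reduce m mod 10: (7, 67).
General: m = 7 + 10t, n = 67 - 9t.
m ≥ 0 ⇒ t ≥ 0; n ≥ 0 ⇒ t ≤ 7. So t ∈ [0, 7]: 8 solutions.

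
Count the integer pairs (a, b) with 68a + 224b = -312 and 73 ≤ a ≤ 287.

4

gcd(224, 68) = 4.
By Bézout, 68·(-23) + 224·(7) = 4.
Particular solution: (2, -2).
General solution: a = 2 + 56t, b = -2 - 17t for integer t.
73 ≤ 2 + 56t ≤ 287 gives t ∈ [2, 5], which is 4 values.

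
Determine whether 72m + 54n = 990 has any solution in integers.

yes

gcd(72, 54) = 18  (72 = 1·54 + 18, 54 = 3·18).
18 divides 990, so integer solutions exist.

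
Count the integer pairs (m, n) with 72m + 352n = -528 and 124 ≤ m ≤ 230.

2

gcd(352, 72):
  352 = 4×72 + 64
  72 = 1×64 + 8
  64 = 8×8
so gcd(352, 72) = 8.
Back-substitute for Bézout coefficients:
  8 = 72 - 1×64
  ... = 72×(5) + 352×(-1)
Scale by -66: particular solution (-330, 66); reduce m mod 44: (22, -6).
General solution: m = 22 + 44t, n = -6 - 9t for integer t.
124 ≤ 22 + 44t ≤ 230 gives t ∈ [3, 4], which is 2 values.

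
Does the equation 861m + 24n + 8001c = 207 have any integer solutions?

yes

gcd(861, 24) = 3  (861 = 35×24 + 21, 24 = 1×21 + 3, 21 = 7×3).
gcd(3, 8001) = 3.
3 divides 207, so integer solutions exist.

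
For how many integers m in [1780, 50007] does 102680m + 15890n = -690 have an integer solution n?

gcd(102680, 15890) = 10.
By Bézout, 102680·(-197) + 15890·(1273) = 10.
Particular solution: (881, -5693).
General solution: m = 881 + 1589t, n = -5693 - 10268t for integer t.
1780 ≤ 881 + 1589t ≤ 50007 gives t ∈ [1, 30], which is 30 values.

30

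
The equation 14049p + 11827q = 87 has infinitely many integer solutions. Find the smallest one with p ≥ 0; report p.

3018

gcd(14049, 11827):
  14049 = 1·11827 + 2222
  11827 = 5·2222 + 717
  2222 = 3·717 + 71
  717 = 10·71 + 7
  71 = 10·7 + 1
  7 = 7·1
so gcd(14049, 11827) = 1.
1 divides 87, so solutions exist.
Back-substitute for Bézout coefficients:
  1 = 71 - 10·7
  ... = 14049·(1666) + 11827·(-1979)
Scale by 87/1 = 87: (p₀, q₀) = (144942, -172173).
General solution: p = 144942 + 11827t, q = -172173 - 14049t for integer t.
p ≥ 0: smallest is 144942 mod 11827 = 3018 (at t = -12), with q = -3585.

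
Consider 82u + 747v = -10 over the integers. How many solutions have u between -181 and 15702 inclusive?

gcd(747, 82):
  747 = 9·82 + 9
  82 = 9·9 + 1
  9 = 9·1
so gcd(747, 82) = 1.
Back-substitute for Bézout coefficients:
  1 = 82 - 9·9
  ... = 82·(82) + 747·(-9)
Scale by -10: particular solution (-820, 90); reduce u mod 747: (674, -74).
General solution: u = 674 + 747t, v = -74 - 82t for integer t.
-181 ≤ 674 + 747t ≤ 15702 gives t ∈ [-1, 20], which is 22 values.

22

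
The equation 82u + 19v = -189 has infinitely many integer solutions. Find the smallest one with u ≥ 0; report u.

gcd(82, 19):
  82 = 4·19 + 6
  19 = 3·6 + 1
  6 = 6·1
so gcd(82, 19) = 1.
1 divides -189, so solutions exist.
Back-substitute for Bézout coefficients:
  1 = 19 - 3·6
  ... = 82·(-3) + 19·(13)
Scale by -189/1 = -189: (u₀, v₀) = (567, -2457).
General solution: u = 567 + 19t, v = -2457 - 82t for integer t.
u ≥ 0: smallest is 567 mod 19 = 16 (at t = -29), with v = -79.

16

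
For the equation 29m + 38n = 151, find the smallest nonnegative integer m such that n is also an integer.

gcd(38, 29):
  38 = 1×29 + 9
  29 = 3×9 + 2
  9 = 4×2 + 1
  2 = 2×1
so gcd(38, 29) = 1.
1 divides 151, so solutions exist.
Back-substitute for Bézout coefficients:
  1 = 9 - 4×2
  ... = 29×(-17) + 38×(13)
Scale by 151/1 = 151: (m₀, n₀) = (-2567, 1963).
General solution: m = -2567 + 38t, n = 1963 - 29t for integer t.
m ≥ 0: smallest is -2567 mod 38 = 17 (at t = 68), with n = -9.

17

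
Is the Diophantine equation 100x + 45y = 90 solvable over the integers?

yes

gcd(100, 45) = 5.
5 divides 90, so integer solutions exist.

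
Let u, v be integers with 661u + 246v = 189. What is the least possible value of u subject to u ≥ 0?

87

gcd(661, 246) = 1.
1 divides 189, so solutions exist.
By Bézout, 661*(115) + 246*(-309) = 1.
Scale by 189/1 = 189: (u₀, v₀) = (21735, -58401).
General solution: u = 21735 + 246t, v = -58401 - 661t for integer t.
u ≥ 0: smallest is 21735 mod 246 = 87 (at t = -88), with v = -233.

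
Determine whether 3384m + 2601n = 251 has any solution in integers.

no

gcd(3384, 2601) = 9  (3384 = 1·2601 + 783, 2601 = 3·783 + 252, 783 = 3·252 + 27, 252 = 9·27 + 9, 27 = 3·9).
9 does not divide 251 (remainder 8), so no integer solutions.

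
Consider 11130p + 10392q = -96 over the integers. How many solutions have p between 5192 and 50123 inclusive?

gcd(11130, 10392):
  11130 = 1×10392 + 738
  10392 = 14×738 + 60
  738 = 12×60 + 18
  60 = 3×18 + 6
  18 = 3×6
so gcd(11130, 10392) = 6.
Back-substitute for Bézout coefficients:
  6 = 60 - 3×18
  ... = 11130×(-521) + 10392×(558)
Scale by -16: particular solution (8336, -8928); reduce p mod 1732: (1408, -1508).
General solution: p = 1408 + 1732t, q = -1508 - 1855t for integer t.
5192 ≤ 1408 + 1732t ≤ 50123 gives t ∈ [3, 28], which is 26 values.

26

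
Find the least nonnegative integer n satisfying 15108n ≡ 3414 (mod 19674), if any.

gcd(19674, 15108) = 6.
6 divides 3414, so solutions exist.
By Bézout, 15108*(-293) + 19674*(225) = 6.
So 15108*(-293) ≡ 6 (mod 19674); multiply by 569: n ≡ -166717 (mod 3279).
Smallest nonnegative: n = -166717 mod 3279 = 512.

512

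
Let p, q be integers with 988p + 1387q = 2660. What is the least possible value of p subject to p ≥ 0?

gcd(1387, 988) = 19  (1387 = 1·988 + 399, 988 = 2·399 + 190, 399 = 2·190 + 19, 190 = 10·19).
19 divides 2660, so solutions exist.
Back-substituting, 988·(-7) + 1387·(5) = 19.
Scale by 2660/19 = 140: (p₀, q₀) = (-980, 700).
General solution: p = -980 + 73t, q = 700 - 52t for integer t.
p ≥ 0: smallest is -980 mod 73 = 42 (at t = 14), with q = -28.

42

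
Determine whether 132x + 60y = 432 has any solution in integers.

yes

gcd(132, 60):
  132 = 2·60 + 12
  60 = 5·12
so gcd(132, 60) = 12.
12 divides 432, so integer solutions exist.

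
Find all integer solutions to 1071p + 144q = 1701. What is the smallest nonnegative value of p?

gcd(1071, 144) = 9.
9 divides 1701, so solutions exist.
By Bézout, 1071*(7) + 144*(-52) = 9.
Scale by 1701/9 = 189: (p₀, q₀) = (1323, -9828).
General solution: p = 1323 + 16t, q = -9828 - 119t for integer t.
p ≥ 0: smallest is 1323 mod 16 = 11 (at t = -82), with q = -70.

11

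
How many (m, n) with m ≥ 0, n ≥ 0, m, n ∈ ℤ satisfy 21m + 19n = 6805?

gcd(21, 19):
  21 = 1*19 + 2
  19 = 9*2 + 1
  2 = 2*1
so gcd(21, 19) = 1.
Back-substitute for Bézout coefficients:
  1 = 19 - 9*2
  ... = 21*(-9) + 19*(10)
Scale by 6805: one solution is (-61245, 68050). Reduce m mod 19: (11, 346).
General: m = 11 + 19t, n = 346 - 21t.
m ≥ 0 ⇒ t ≥ 0; n ≥ 0 ⇒ t ≤ 16. So t ∈ [0, 16]: 17 solutions.

17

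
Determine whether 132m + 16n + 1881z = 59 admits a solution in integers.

gcd(132, 16) = 4.
gcd(4, 1881) = 1.
1 divides 59, so integer solutions exist.

yes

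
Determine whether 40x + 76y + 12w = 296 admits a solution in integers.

gcd(76, 40) = 4.
gcd(4, 12) = 4.
4 divides 296, so integer solutions exist.

yes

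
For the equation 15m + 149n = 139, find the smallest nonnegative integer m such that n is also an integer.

49

gcd(149, 15):
  149 = 9×15 + 14
  15 = 1×14 + 1
  14 = 14×1
so gcd(149, 15) = 1.
1 divides 139, so solutions exist.
Back-substitute for Bézout coefficients:
  1 = 15 - 1×14
  ... = 15×(10) + 149×(-1)
Scale by 139/1 = 139: (m₀, n₀) = (1390, -139).
General solution: m = 1390 + 149t, n = -139 - 15t for integer t.
m ≥ 0: smallest is 1390 mod 149 = 49 (at t = -9), with n = -4.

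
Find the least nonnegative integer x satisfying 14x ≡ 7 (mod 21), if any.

2

gcd(21, 14) = 7  (21 = 1×14 + 7, 14 = 2×7).
7 divides 7, so solutions exist.
Back-substituting, 14×(-1) + 21×(1) = 7.
So 14×(-1) ≡ 7 (mod 21); multiply by 1: x ≡ -1 (mod 3).
Smallest nonnegative: x = -1 mod 3 = 2.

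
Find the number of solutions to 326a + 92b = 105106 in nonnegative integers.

gcd(326, 92) = 2.
By Bézout, 326×(-11) + 92×(39) = 2.
One solution: (45, 983).
General: a = 45 + 46t, b = 983 - 163t.
a ≥ 0 ⇒ t ≥ 0; b ≥ 0 ⇒ t ≤ 6. So t ∈ [0, 6]: 7 solutions.

7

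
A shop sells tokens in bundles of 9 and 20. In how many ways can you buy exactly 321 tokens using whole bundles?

Need nonnegative integers with 9j + 20k = 321.
gcd(9, 20) = 1, and 9·(9) + 20·(-4) = 1.
So (j₀, k₀) = (2889, -1284); general j = 2889 + 20t, k = -1284 - 9t.
j ≥ 0 ⇒ t ≥ -144; k ≥ 0 ⇒ t ≤ -143. That's 2 values of t.

2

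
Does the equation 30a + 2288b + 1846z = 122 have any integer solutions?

yes

gcd(2288, 30):
  2288 = 76×30 + 8
  30 = 3×8 + 6
  8 = 1×6 + 2
  6 = 3×2
so gcd(2288, 30) = 2.
gcd(2, 1846) = 2.
2 divides 122, so integer solutions exist.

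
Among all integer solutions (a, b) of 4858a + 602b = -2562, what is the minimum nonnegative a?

gcd(4858, 602):
  4858 = 8*602 + 42
  602 = 14*42 + 14
  42 = 3*14
so gcd(4858, 602) = 14.
14 divides -2562, so solutions exist.
Back-substitute for Bézout coefficients:
  14 = 602 - 14*42
  ... = 4858*(-14) + 602*(113)
Scale by -2562/14 = -183: (a₀, b₀) = (2562, -20679).
General solution: a = 2562 + 43t, b = -20679 - 347t for integer t.
a ≥ 0: smallest is 2562 mod 43 = 25 (at t = -59), with b = -206.

25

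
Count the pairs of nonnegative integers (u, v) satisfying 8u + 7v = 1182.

gcd(8, 7) = 1  (8 = 1×7 + 1, 7 = 7×1).
Back-substituting, 8×(1) + 7×(-1) = 1.
Scale by 1182: one solution is (1182, -1182). Reduce u mod 7: (6, 162).
General: u = 6 + 7t, v = 162 - 8t.
u ≥ 0 ⇒ t ≥ 0; v ≥ 0 ⇒ t ≤ 20. So t ∈ [0, 20]: 21 solutions.

21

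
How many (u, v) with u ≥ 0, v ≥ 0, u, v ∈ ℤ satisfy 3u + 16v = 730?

gcd(16, 3) = 1.
By Bézout, 3·(-5) + 16·(1) = 1.
One solution: (14, 43).
General: u = 14 + 16t, v = 43 - 3t.
u ≥ 0 ⇒ t ≥ 0; v ≥ 0 ⇒ t ≤ 14. So t ∈ [0, 14]: 15 solutions.

15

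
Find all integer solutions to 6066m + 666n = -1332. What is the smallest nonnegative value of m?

0

gcd(6066, 666) = 18.
18 divides -1332, so solutions exist.
By Bézout, 6066×(-9) + 666×(82) = 18.
Scale by -1332/18 = -74: (m₀, n₀) = (666, -6068).
General solution: m = 666 + 37t, n = -6068 - 337t for integer t.
m ≥ 0: smallest is 666 mod 37 = 0 (at t = -18), with n = -2.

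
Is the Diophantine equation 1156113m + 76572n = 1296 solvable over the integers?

yes

gcd(1156113, 76572) = 27.
27 divides 1296, so integer solutions exist.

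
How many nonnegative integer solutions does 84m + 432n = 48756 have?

gcd(432, 84) = 12.
By Bézout, 84×(-5) + 432×(1) = 12.
One solution: (25, 108).
General: m = 25 + 36t, n = 108 - 7t.
m ≥ 0 ⇒ t ≥ 0; n ≥ 0 ⇒ t ≤ 15. So t ∈ [0, 15]: 16 solutions.

16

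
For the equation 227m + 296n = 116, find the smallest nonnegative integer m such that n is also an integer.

gcd(296, 227) = 1.
1 divides 116, so solutions exist.
By Bézout, 227·(-133) + 296·(102) = 1.
Scale by 116/1 = 116: (m₀, n₀) = (-15428, 11832).
General solution: m = -15428 + 296t, n = 11832 - 227t for integer t.
m ≥ 0: smallest is -15428 mod 296 = 260 (at t = 53), with n = -199.

260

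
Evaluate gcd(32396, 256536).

gcd(256536, 32396):
  256536 = 7·32396 + 29764
  32396 = 1·29764 + 2632
  29764 = 11·2632 + 812
  2632 = 3·812 + 196
  812 = 4·196 + 28
  196 = 7·28
so gcd(256536, 32396) = 28.

28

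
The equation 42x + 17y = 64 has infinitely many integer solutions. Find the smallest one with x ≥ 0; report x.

8

gcd(42, 17):
  42 = 2*17 + 8
  17 = 2*8 + 1
  8 = 8*1
so gcd(42, 17) = 1.
1 divides 64, so solutions exist.
Back-substitute for Bézout coefficients:
  1 = 17 - 2*8
  ... = 42*(-2) + 17*(5)
Scale by 64/1 = 64: (x₀, y₀) = (-128, 320).
General solution: x = -128 + 17t, y = 320 - 42t for integer t.
x ≥ 0: smallest is -128 mod 17 = 8 (at t = 8), with y = -16.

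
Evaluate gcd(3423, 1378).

1

gcd(3423, 1378) = 1  (3423 = 2×1378 + 667, 1378 = 2×667 + 44, 667 = 15×44 + 7, 44 = 6×7 + 2, 7 = 3×2 + 1, 2 = 2×1).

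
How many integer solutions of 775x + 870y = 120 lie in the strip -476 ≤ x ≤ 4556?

29

gcd(870, 775) = 5.
By Bézout, 775·(-55) + 870·(49) = 5.
Particular solution: (72, -64).
General solution: x = 72 + 174t, y = -64 - 155t for integer t.
-476 ≤ 72 + 174t ≤ 4556 gives t ∈ [-3, 25], which is 29 values.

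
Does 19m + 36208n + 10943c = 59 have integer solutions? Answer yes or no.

gcd(36208, 19) = 1.
gcd(1, 10943) = 1.
1 divides 59, so integer solutions exist.

yes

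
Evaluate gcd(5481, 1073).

29

gcd(5481, 1073):
  5481 = 5*1073 + 116
  1073 = 9*116 + 29
  116 = 4*29
so gcd(5481, 1073) = 29.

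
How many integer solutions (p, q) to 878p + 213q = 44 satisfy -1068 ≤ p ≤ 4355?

25

gcd(878, 213) = 1.
By Bézout, 878*(41) + 213*(-169) = 1.
Particular solution: (100, -412).
General solution: p = 100 + 213t, q = -412 - 878t for integer t.
-1068 ≤ 100 + 213t ≤ 4355 gives t ∈ [-5, 19], which is 25 values.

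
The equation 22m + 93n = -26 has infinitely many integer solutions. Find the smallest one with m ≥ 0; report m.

58

gcd(93, 22):
  93 = 4·22 + 5
  22 = 4·5 + 2
  5 = 2·2 + 1
  2 = 2·1
so gcd(93, 22) = 1.
1 divides -26, so solutions exist.
Back-substitute for Bézout coefficients:
  1 = 5 - 2·2
  ... = 22·(-38) + 93·(9)
Scale by -26/1 = -26: (m₀, n₀) = (988, -234).
General solution: m = 988 + 93t, n = -234 - 22t for integer t.
m ≥ 0: smallest is 988 mod 93 = 58 (at t = -10), with n = -14.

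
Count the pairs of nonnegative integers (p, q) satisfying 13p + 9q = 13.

gcd(13, 9) = 1.
By Bézout, 13*(-2) + 9*(3) = 1.
One solution: (1, 0).
General: p = 1 + 9t, q = 0 - 13t.
p ≥ 0 ⇒ t ≥ 0; q ≥ 0 ⇒ t ≤ 0. So t ∈ [0, 0]: 1 solution.

1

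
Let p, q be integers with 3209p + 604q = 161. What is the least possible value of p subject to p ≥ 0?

gcd(3209, 604) = 1.
1 divides 161, so solutions exist.
By Bézout, 3209×(-147) + 604×(781) = 1.
Scale by 161/1 = 161: (p₀, q₀) = (-23667, 125741).
General solution: p = -23667 + 604t, q = 125741 - 3209t for integer t.
p ≥ 0: smallest is -23667 mod 604 = 493 (at t = 40), with q = -2619.

493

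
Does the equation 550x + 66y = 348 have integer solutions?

no

gcd(550, 66) = 22  (550 = 8·66 + 22, 66 = 3·22).
22 does not divide 348 (remainder 18), so no integer solutions.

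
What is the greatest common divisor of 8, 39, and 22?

gcd(39, 8) = 1.
gcd(1, 22) = 1.

1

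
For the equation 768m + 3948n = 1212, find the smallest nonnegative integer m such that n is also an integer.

gcd(3948, 768) = 12  (3948 = 5·768 + 108, 768 = 7·108 + 12, 108 = 9·12).
12 divides 1212, so solutions exist.
Back-substituting, 768·(36) + 3948·(-7) = 12.
Scale by 1212/12 = 101: (m₀, n₀) = (3636, -707).
General solution: m = 3636 + 329t, n = -707 - 64t for integer t.
m ≥ 0: smallest is 3636 mod 329 = 17 (at t = -11), with n = -3.

17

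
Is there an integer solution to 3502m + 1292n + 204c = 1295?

gcd(3502, 1292) = 34  (3502 = 2×1292 + 918, 1292 = 1×918 + 374, 918 = 2×374 + 170, 374 = 2×170 + 34, 170 = 5×34).
gcd(34, 204) = 34.
34 does not divide 1295 (remainder 3), so no integer solutions.

no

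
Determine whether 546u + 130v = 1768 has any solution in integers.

gcd(546, 130) = 26  (546 = 4*130 + 26, 130 = 5*26).
26 divides 1768, so integer solutions exist.

yes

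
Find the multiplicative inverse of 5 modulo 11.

9

gcd(11, 5) = 1.
By Bézout, 5*(-2) + 11*(1) = 1.
So 5*-2 ≡ 1 (mod 11), and -2 mod 11 = 9.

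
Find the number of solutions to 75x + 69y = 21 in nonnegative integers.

0

gcd(75, 69) = 3  (75 = 1*69 + 6, 69 = 11*6 + 3, 6 = 2*3).
Back-substituting, 75*(-11) + 69*(12) = 3.
Scale by 7: one solution is (-77, 84). Reduce x mod 23: (15, -16).
General: x = 15 + 23t, y = -16 - 25t.
x ≥ 0 ⇒ t ≥ 0; y ≥ 0 ⇒ t ≤ -1. So t ∈ [0, -1]: 0 solutions.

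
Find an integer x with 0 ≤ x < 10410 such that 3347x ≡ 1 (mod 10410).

2003

gcd(10410, 3347) = 1  (10410 = 3×3347 + 369, 3347 = 9×369 + 26, 369 = 14×26 + 5, 26 = 5×5 + 1, 5 = 5×1).
Back-substituting, 3347×(2003) + 10410×(-644) = 1.
So 3347×2003 ≡ 1 (mod 10410), and 2003 mod 10410 = 2003.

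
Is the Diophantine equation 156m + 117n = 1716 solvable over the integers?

gcd(156, 117):
  156 = 1*117 + 39
  117 = 3*39
so gcd(156, 117) = 39.
39 divides 1716, so integer solutions exist.

yes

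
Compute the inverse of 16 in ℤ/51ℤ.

16

gcd(51, 16):
  51 = 3×16 + 3
  16 = 5×3 + 1
  3 = 3×1
so gcd(51, 16) = 1.
Back-substitute for Bézout coefficients:
  1 = 16 - 5×3
  ... = 16×(16) + 51×(-5)
So 16×16 ≡ 1 (mod 51), and 16 mod 51 = 16.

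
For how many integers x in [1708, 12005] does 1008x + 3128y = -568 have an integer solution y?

gcd(3128, 1008) = 8  (3128 = 3·1008 + 104, 1008 = 9·104 + 72, 104 = 1·72 + 32, 72 = 2·32 + 8, 32 = 4·8).
Back-substituting, 1008·(90) + 3128·(-29) = 8.
Scale by -71: particular solution (-6390, 2059); reduce x mod 391: (257, -83).
General solution: x = 257 + 391t, y = -83 - 126t for integer t.
1708 ≤ 257 + 391t ≤ 12005 gives t ∈ [4, 30], which is 27 values.

27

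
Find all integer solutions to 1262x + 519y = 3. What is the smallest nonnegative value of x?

gcd(1262, 519) = 1.
1 divides 3, so solutions exist.
By Bézout, 1262·(95) + 519·(-231) = 1.
Scale by 3/1 = 3: (x₀, y₀) = (285, -693).
General solution: x = 285 + 519t, y = -693 - 1262t for integer t.
x ≥ 0: smallest is 285 mod 519 = 285 (at t = 0), with y = -693.

285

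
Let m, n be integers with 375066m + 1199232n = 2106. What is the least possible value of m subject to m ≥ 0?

53649

gcd(1199232, 375066) = 18  (1199232 = 3×375066 + 74034, 375066 = 5×74034 + 4896, 74034 = 15×4896 + 594, 4896 = 8×594 + 144, 594 = 4×144 + 18, 144 = 8×18).
18 divides 2106, so solutions exist.
Back-substituting, 375066×(-8083) + 1199232×(2528) = 18.
Scale by 2106/18 = 117: (m₀, n₀) = (-945711, 295776).
General solution: m = -945711 + 66624t, n = 295776 - 20837t for integer t.
m ≥ 0: smallest is -945711 mod 66624 = 53649 (at t = 15), with n = -16779.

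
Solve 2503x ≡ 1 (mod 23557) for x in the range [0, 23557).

gcd(23557, 2503) = 1  (23557 = 9·2503 + 1030, 2503 = 2·1030 + 443, 1030 = 2·443 + 144, 443 = 3·144 + 11, 144 = 13·11 + 1, 11 = 11·1).
Back-substituting, 2503·(-2127) + 23557·(226) = 1.
So 2503·-2127 ≡ 1 (mod 23557), and -2127 mod 23557 = 21430.

21430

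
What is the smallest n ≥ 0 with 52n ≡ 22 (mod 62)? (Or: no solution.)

4

gcd(62, 52):
  62 = 1×52 + 10
  52 = 5×10 + 2
  10 = 5×2
so gcd(62, 52) = 2.
2 divides 22, so solutions exist.
Back-substitute for Bézout coefficients:
  2 = 52 - 5×10
  ... = 52×(6) + 62×(-5)
So 52×(6) ≡ 2 (mod 62); multiply by 11: n ≡ 66 (mod 31).
Smallest nonnegative: n = 66 mod 31 = 4.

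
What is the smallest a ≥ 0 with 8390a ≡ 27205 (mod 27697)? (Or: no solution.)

3486

gcd(27697, 8390):
  27697 = 3*8390 + 2527
  8390 = 3*2527 + 809
  2527 = 3*809 + 100
  809 = 8*100 + 9
  100 = 11*9 + 1
  9 = 9*1
so gcd(27697, 8390) = 1.
1 divides 27205, so solutions exist.
Back-substitute for Bézout coefficients:
  1 = 100 - 11*9
  ... = 8390*(-3047) + 27697*(923)
So 8390*(-3047) ≡ 1 (mod 27697); multiply by 27205: a ≡ -82893635 (mod 27697).
Smallest nonnegative: a = -82893635 mod 27697 = 3486.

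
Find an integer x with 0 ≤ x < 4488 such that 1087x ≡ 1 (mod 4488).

gcd(4488, 1087):
  4488 = 4×1087 + 140
  1087 = 7×140 + 107
  140 = 1×107 + 33
  107 = 3×33 + 8
  33 = 4×8 + 1
  8 = 8×1
so gcd(4488, 1087) = 1.
Back-substitute for Bézout coefficients:
  1 = 33 - 4×8
  ... = 1087×(-545) + 4488×(132)
So 1087×-545 ≡ 1 (mod 4488), and -545 mod 4488 = 3943.

3943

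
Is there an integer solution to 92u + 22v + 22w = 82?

gcd(92, 22) = 2  (92 = 4*22 + 4, 22 = 5*4 + 2, 4 = 2*2).
gcd(2, 22) = 2.
2 divides 82, so integer solutions exist.

yes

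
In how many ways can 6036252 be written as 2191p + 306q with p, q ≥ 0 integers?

gcd(2191, 306):
  2191 = 7*306 + 49
  306 = 6*49 + 12
  49 = 4*12 + 1
  12 = 12*1
so gcd(2191, 306) = 1.
Back-substitute for Bézout coefficients:
  1 = 49 - 4*12
  ... = 2191*(25) + 306*(-179)
Scale by 6036252: one solution is (150906300, -1080489108). Reduce p mod 306: (258, 17879).
General: p = 258 + 306t, q = 17879 - 2191t.
p ≥ 0 ⇒ t ≥ 0; q ≥ 0 ⇒ t ≤ 8. So t ∈ [0, 8]: 9 solutions.

9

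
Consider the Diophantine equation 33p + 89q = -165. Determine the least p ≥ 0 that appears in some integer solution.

gcd(89, 33) = 1  (89 = 2×33 + 23, 33 = 1×23 + 10, 23 = 2×10 + 3, 10 = 3×3 + 1, 3 = 3×1).
1 divides -165, so solutions exist.
Back-substituting, 33×(27) + 89×(-10) = 1.
Scale by -165/1 = -165: (p₀, q₀) = (-4455, 1650).
General solution: p = -4455 + 89t, q = 1650 - 33t for integer t.
p ≥ 0: smallest is -4455 mod 89 = 84 (at t = 51), with q = -33.

84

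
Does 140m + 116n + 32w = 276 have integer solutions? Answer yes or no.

yes

gcd(140, 116) = 4.
gcd(4, 32) = 4.
4 divides 276, so integer solutions exist.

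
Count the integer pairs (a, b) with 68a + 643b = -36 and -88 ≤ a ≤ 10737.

gcd(643, 68):
  643 = 9·68 + 31
  68 = 2·31 + 6
  31 = 5·6 + 1
  6 = 6·1
so gcd(643, 68) = 1.
Back-substitute for Bézout coefficients:
  1 = 31 - 5·6
  ... = 68·(-104) + 643·(11)
Scale by -36: particular solution (3744, -396); reduce a mod 643: (529, -56).
General solution: a = 529 + 643t, b = -56 - 68t for integer t.
-88 ≤ 529 + 643t ≤ 10737 gives t ∈ [0, 15], which is 16 values.

16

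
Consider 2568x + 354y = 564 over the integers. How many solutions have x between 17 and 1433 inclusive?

gcd(2568, 354):
  2568 = 7·354 + 90
  354 = 3·90 + 84
  90 = 1·84 + 6
  84 = 14·6
so gcd(2568, 354) = 6.
Back-substitute for Bézout coefficients:
  6 = 90 - 1·84
  ... = 2568·(4) + 354·(-29)
Scale by 94: particular solution (376, -2726); reduce x mod 59: (22, -158).
General solution: x = 22 + 59t, y = -158 - 428t for integer t.
17 ≤ 22 + 59t ≤ 1433 gives t ∈ [0, 23], which is 24 values.

24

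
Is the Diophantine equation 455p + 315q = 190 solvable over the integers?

no

gcd(455, 315) = 35  (455 = 1·315 + 140, 315 = 2·140 + 35, 140 = 4·35).
35 does not divide 190 (remainder 15), so no integer solutions.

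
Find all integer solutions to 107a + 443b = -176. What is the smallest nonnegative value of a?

gcd(443, 107):
  443 = 4·107 + 15
  107 = 7·15 + 2
  15 = 7·2 + 1
  2 = 2·1
so gcd(443, 107) = 1.
1 divides -176, so solutions exist.
Back-substitute for Bézout coefficients:
  1 = 15 - 7·2
  ... = 107·(-207) + 443·(50)
Scale by -176/1 = -176: (a₀, b₀) = (36432, -8800).
General solution: a = 36432 + 443t, b = -8800 - 107t for integer t.
a ≥ 0: smallest is 36432 mod 443 = 106 (at t = -82), with b = -26.

106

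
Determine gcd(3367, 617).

gcd(3367, 617):
  3367 = 5·617 + 282
  617 = 2·282 + 53
  282 = 5·53 + 17
  53 = 3·17 + 2
  17 = 8·2 + 1
  2 = 2·1
so gcd(3367, 617) = 1.

1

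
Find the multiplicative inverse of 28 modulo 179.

gcd(179, 28) = 1.
By Bézout, 28×(32) + 179×(-5) = 1.
So 28×32 ≡ 1 (mod 179), and 32 mod 179 = 32.

32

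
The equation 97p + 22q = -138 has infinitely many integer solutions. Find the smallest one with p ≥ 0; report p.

gcd(97, 22) = 1  (97 = 4×22 + 9, 22 = 2×9 + 4, 9 = 2×4 + 1, 4 = 4×1).
1 divides -138, so solutions exist.
Back-substituting, 97×(5) + 22×(-22) = 1.
Scale by -138/1 = -138: (p₀, q₀) = (-690, 3036).
General solution: p = -690 + 22t, q = 3036 - 97t for integer t.
p ≥ 0: smallest is -690 mod 22 = 14 (at t = 32), with q = -68.

14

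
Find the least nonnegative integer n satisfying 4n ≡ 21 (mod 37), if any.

gcd(37, 4) = 1  (37 = 9*4 + 1, 4 = 4*1).
1 divides 21, so solutions exist.
Back-substituting, 4*(-9) + 37*(1) = 1.
So 4*(-9) ≡ 1 (mod 37); multiply by 21: n ≡ -189 (mod 37).
Smallest nonnegative: n = -189 mod 37 = 33.

33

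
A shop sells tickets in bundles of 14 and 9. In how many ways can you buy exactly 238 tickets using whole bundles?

2

Need nonnegative integers with 14j + 9k = 238.
gcd(14, 9) = 1, and 14·(2) + 9·(-3) = 1.
So (j₀, k₀) = (476, -714); general j = 476 + 9t, k = -714 - 14t.
j ≥ 0 ⇒ t ≥ -52; k ≥ 0 ⇒ t ≤ -51. That's 2 values of t.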